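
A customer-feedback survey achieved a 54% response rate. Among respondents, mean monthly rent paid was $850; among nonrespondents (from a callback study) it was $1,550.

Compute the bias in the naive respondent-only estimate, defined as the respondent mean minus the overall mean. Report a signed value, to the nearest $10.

-$320

Nonresponse fraction = 1 − 0.54 = 0.46.
Bias = (nonresponse fraction) × (respondent mean − nonrespondent mean)
     = 0.46 × (850 − 1550) = 0.46 × -700 = -322.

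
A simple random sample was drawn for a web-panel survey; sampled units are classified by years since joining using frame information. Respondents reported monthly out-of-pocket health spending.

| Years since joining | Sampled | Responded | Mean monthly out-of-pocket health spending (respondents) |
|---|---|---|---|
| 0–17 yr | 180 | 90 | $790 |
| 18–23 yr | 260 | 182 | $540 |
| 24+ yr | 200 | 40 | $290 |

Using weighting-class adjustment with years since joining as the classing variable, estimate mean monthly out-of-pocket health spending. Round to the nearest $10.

$530

Response rates by class: 0–17 yr 90/180 = 50%, 18–23 yr 182/260 = 70%, 24+ yr 40/200 = 20%.
Weighting each respondent by the inverse class response rate inflates each class back to its sampled size, so the class weight is n_sampled:
  0–17 yr: 180 × 790 = 142,200
  18–23 yr: 260 × 540 = 140,400
  24+ yr: 200 × 290 = 58,000
Adjusted estimate = 340,600 / 640 = 532.188 → $530.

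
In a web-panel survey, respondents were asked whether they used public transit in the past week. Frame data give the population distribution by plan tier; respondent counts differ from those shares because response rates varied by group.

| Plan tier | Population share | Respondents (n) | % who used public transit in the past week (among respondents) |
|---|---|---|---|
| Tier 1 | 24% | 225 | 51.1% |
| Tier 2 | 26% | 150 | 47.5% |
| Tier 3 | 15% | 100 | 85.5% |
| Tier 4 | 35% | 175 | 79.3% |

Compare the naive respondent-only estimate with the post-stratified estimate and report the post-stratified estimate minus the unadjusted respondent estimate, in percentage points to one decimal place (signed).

+2.0 percentage points

Naive respondent-only estimate (weights = respondent counts):
  (225/650)×51.1 + (150/650)×47.5 + (100/650)×85.5 + (175/650)×79.3 = 63.1538%
Post-stratified estimate weights by population shares:
  0.24×51.1 + 0.26×47.5 + 0.15×85.5 + 0.35×79.3 = 65.194%
Difference = 65.194 − 63.1538 = 2.0402 pp.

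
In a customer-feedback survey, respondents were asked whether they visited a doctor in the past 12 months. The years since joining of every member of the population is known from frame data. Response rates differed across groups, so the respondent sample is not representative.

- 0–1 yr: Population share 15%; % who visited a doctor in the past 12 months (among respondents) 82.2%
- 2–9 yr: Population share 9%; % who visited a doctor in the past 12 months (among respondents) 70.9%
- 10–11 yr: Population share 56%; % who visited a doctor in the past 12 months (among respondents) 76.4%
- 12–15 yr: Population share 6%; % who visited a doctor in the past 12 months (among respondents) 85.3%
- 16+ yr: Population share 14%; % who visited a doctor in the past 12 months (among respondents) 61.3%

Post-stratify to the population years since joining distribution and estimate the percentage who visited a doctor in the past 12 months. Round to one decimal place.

75.2%

Post-stratification weights by population share, not respondent share:
  0–1 yr: 0.15 × 82.2 = 12.33
  2–9 yr: 0.09 × 70.9 = 6.381
  10–11 yr: 0.56 × 76.4 = 42.784
  12–15 yr: 0.06 × 85.3 = 5.118
  16+ yr: 0.14 × 61.3 = 8.582
Post-stratified estimate = 75.195 → 75.2%.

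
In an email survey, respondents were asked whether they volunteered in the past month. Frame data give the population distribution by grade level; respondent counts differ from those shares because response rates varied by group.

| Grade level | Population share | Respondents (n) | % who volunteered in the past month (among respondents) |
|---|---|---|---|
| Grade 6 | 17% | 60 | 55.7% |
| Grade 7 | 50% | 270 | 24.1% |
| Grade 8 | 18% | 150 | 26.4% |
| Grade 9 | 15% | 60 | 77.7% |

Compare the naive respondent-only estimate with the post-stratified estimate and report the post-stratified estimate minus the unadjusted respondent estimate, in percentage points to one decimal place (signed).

+3.7 percentage points

Naive respondent-only estimate (weights = respondent counts):
  (60/540)×55.7 + (270/540)×24.1 + (150/540)×26.4 + (60/540)×77.7 = 34.2056%
Reweighting by population grade level shares:
  0.17×55.7 + 0.5×24.1 + 0.18×26.4 + 0.15×77.7 = 37.926%
Difference = 37.926 − 34.2056 = 3.7204 pp.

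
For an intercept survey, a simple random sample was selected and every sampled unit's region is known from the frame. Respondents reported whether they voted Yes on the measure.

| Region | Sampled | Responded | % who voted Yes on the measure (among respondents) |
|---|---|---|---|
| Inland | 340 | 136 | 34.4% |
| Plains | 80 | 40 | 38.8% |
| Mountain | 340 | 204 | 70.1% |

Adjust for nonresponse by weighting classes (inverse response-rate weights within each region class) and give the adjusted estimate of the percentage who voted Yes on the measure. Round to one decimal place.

50.8%

Response rates by class: Inland 136/340 = 40%, Plains 40/80 = 50%, Mountain 204/340 = 60%.
Each respondent's weight = sampled/responded in their class; summing within a class gives n_sampled, so:
  Inland: 340 × 34.4 = 11,696
  Plains: 80 × 38.8 = 3104
  Mountain: 340 × 70.1 = 23834
Adjusted estimate = 38,634 / 760 = 50.8342 → 50.8%.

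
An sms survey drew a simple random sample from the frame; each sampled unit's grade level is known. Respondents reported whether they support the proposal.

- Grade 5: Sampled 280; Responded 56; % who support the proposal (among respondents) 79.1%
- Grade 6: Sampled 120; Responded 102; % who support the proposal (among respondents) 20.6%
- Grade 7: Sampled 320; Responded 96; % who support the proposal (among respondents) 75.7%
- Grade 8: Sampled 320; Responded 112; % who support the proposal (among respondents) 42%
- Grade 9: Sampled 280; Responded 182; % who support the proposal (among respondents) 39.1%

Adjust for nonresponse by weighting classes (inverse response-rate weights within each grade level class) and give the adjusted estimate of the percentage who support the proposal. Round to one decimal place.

55.5%

Response rates by class: Grade 5 56/280 = 20%, Grade 6 102/120 = 85%, Grade 7 96/320 = 30%, Grade 8 112/320 = 35%, Grade 9 182/280 = 65%.
With weight = n_sampled/n_responded per class, the weighted class total is n_sampled:
  Grade 5: 280 × 79.1 = 22,148
  Grade 6: 120 × 20.6 = 2472
  Grade 7: 320 × 75.7 = 24,224
  Grade 8: 320 × 42 = 13,440
  Grade 9: 280 × 39.1 = 10,948
Adjusted estimate = 73,232 / 1,320 = 55.4788 → 55.5%.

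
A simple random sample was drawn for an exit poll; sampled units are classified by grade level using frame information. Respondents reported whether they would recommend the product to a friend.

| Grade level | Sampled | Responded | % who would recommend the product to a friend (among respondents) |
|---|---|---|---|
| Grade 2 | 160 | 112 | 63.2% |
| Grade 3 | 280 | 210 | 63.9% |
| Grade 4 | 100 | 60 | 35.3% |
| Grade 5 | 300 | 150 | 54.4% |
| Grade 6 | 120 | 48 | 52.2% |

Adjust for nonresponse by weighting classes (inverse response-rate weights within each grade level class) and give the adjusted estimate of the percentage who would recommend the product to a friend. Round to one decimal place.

56.4%

Class response rates: Grade 2 112/160 = 70%, Grade 3 210/280 = 75%, Grade 4 60/100 = 60%, Grade 5 150/300 = 50%, Grade 6 48/120 = 40%.
Inverse-response-rate weighting restores each class to its sampled count, so class totals weight by n_sampled:
  Grade 2: 160 × 63.2 = 10,112
  Grade 3: 280 × 63.9 = 17,892
  Grade 4: 100 × 35.3 = 3530
  Grade 5: 300 × 54.4 = 16,320
  Grade 6: 120 × 52.2 = 6264
Adjusted estimate = 54,118 / 960 = 56.3729 → 56.4%.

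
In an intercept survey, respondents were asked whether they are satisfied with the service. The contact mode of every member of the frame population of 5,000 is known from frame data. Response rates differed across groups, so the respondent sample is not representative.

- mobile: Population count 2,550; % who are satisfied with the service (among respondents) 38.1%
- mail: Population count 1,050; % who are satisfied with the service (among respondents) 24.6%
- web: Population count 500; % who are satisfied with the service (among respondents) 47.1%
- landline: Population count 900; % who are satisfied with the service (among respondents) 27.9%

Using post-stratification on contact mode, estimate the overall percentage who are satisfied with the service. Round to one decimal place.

Each cell contributes population-share × respondent value:
  mobile: (2,550/5,000) × 38.1 = 19.431
  mail: (1,050/5,000) × 24.6 = 5.166
  web: (500/5,000) × 47.1 = 4.71
  landline: (900/5,000) × 27.9 = 5.022
Post-stratified estimate = 34.329 → 34.3%.

34.3%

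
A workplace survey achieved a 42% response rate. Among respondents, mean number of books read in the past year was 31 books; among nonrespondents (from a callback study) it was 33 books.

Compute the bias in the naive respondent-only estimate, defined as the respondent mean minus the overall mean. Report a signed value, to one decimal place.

-1.2

Nonresponse fraction = 1 − 0.42 = 0.58.
Bias = (nonresponse fraction) × (respondent mean − nonrespondent mean)
     = 0.58 × (31 − 33) = 0.58 × -2 = -1.16.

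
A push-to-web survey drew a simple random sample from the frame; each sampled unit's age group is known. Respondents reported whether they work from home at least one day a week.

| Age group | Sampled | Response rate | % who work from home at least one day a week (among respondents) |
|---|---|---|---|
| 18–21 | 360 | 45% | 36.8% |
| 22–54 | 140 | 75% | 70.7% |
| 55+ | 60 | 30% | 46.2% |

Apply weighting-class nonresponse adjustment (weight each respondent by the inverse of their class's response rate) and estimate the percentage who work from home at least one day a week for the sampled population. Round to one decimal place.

Inverse-response-rate weighting restores each class to its sampled count, so class totals weight by n_sampled:
  18–21: 360 × 36.8 = 13248
  22–54: 140 × 70.7 = 9898
  55+: 60 × 46.2 = 2772
Adjusted estimate = 25,918 / 560 = 46.2821 → 46.3%.

46.3%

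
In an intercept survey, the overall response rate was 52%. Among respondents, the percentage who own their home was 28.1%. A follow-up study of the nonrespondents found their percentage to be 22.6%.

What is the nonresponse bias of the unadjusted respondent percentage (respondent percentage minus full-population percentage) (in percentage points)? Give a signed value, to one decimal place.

Nonresponse fraction = 1 − 0.52 = 0.48.
Bias = (nonresponse fraction) × (respondent percentage − nonrespondent percentage)
     = 0.48 × (28.1 − 22.6) = 0.48 × 5.5 = 2.64.

+2.6 percentage points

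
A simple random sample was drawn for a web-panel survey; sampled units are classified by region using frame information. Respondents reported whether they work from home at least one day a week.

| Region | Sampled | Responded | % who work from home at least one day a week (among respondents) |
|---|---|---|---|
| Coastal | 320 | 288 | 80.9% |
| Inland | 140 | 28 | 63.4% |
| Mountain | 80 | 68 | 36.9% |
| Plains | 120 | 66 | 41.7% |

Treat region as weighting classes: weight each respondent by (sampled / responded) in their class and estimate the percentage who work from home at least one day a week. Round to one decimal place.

64.7%

Response rates by class: Coastal 288/320 = 90%, Inland 28/140 = 20%, Mountain 68/80 = 85%, Plains 66/120 = 55%.
With weight = n_sampled/n_responded per class, the weighted class total is n_sampled:
  Coastal: 320 × 80.9 = 25,888
  Inland: 140 × 63.4 = 8876
  Mountain: 80 × 36.9 = 2952
  Plains: 120 × 41.7 = 5004
Adjusted estimate = 42,720 / 660 = 64.7273 → 64.7%.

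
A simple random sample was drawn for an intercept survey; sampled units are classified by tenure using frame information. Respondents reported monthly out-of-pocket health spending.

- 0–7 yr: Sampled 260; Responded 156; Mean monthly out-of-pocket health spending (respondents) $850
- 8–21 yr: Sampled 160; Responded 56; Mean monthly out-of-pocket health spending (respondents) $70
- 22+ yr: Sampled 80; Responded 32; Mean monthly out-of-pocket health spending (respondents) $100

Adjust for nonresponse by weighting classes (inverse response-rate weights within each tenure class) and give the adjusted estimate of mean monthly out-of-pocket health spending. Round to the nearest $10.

$480

Class response rates: 0–7 yr 156/260 = 60%, 8–21 yr 56/160 = 35%, 22+ yr 32/80 = 40%.
With weight = n_sampled/n_responded per class, the weighted class total is n_sampled:
  0–7 yr: 260 × 850 = 221,000
  8–21 yr: 160 × 70 = 11,200
  22+ yr: 80 × 100 = 8000
Adjusted estimate = 240,200 / 500 = 480.4 → $480.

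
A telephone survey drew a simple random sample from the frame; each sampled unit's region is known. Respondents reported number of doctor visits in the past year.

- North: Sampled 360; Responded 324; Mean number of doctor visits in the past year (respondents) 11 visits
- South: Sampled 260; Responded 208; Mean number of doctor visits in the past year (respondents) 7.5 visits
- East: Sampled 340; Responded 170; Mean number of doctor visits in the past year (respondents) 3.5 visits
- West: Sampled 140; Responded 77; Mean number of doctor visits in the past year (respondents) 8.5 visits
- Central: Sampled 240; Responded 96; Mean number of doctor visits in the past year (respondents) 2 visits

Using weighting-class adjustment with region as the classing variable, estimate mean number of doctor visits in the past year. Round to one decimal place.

Response rates by class: North 324/360 = 90%, South 208/260 = 80%, East 170/340 = 50%, West 77/140 = 55%, Central 96/240 = 40%.
Weighting each respondent by the inverse class response rate inflates each class back to its sampled size, so the class weight is n_sampled:
  North: 360 × 11 = 3960
  South: 260 × 7.5 = 1950
  East: 340 × 3.5 = 1190
  West: 140 × 8.5 = 1190
  Central: 240 × 2 = 480
Adjusted estimate = 8770 / 1,340 = 6.54478 → 6.5.

6.5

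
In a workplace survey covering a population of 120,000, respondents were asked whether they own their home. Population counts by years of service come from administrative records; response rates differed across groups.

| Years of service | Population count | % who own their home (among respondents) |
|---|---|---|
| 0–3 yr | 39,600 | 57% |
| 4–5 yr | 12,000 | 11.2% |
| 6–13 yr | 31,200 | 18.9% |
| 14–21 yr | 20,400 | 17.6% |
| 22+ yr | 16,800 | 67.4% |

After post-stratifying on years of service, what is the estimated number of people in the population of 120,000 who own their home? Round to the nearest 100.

Apply each group's respondent rate to its population count:
  0–3 yr: 39,600 × 57% = 22,572
  4–5 yr: 12,000 × 11.2% = 1344
  6–13 yr: 31,200 × 18.9% = 5896.8
  14–21 yr: 20,400 × 17.6% = 3590.4
  22+ yr: 16,800 × 67.4% = 11323.2
Estimated total = 44726.4 → 44,700.

44,700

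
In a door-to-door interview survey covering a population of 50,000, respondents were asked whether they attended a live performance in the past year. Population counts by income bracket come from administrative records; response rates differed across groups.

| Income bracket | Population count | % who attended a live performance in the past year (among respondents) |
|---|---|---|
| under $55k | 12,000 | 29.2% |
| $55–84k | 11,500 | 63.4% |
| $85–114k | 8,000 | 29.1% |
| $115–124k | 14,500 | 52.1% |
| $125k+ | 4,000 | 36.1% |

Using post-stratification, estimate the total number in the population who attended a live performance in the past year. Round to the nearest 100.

22,100

Apply each group's respondent rate to its population count:
  under $55k: 12,000 × 29.2% = 3504
  $55–84k: 11,500 × 63.4% = 7291
  $85–114k: 8,000 × 29.1% = 2328
  $115–124k: 14,500 × 52.1% = 7554.5
  $125k+: 4,000 × 36.1% = 1444
Estimated total = 22121.5 → 22,100.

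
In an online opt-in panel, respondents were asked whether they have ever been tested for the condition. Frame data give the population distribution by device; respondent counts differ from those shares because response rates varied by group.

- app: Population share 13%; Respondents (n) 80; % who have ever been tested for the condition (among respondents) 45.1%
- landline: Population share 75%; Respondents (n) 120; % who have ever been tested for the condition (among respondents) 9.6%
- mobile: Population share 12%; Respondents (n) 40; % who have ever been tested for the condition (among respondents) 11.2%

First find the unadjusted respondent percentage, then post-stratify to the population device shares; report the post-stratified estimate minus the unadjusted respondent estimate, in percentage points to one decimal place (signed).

Naive respondent-only estimate (weights = respondent counts):
  (80/240)×45.1 + (120/240)×9.6 + (40/240)×11.2 = 21.7%
Reweighting by population device shares:
  0.13×45.1 + 0.75×9.6 + 0.12×11.2 = 14.407%
Difference = 14.407 − 21.7 = -7.293 pp.

-7.3 percentage points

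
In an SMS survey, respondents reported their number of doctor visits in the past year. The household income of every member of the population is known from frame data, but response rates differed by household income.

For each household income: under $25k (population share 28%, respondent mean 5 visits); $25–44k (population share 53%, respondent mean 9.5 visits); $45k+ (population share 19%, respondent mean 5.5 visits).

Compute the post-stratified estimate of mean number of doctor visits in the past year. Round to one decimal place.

7.5

Reweight to the known household income distribution:
  under $25k: 0.28 × 5 = 1.4
  $25–44k: 0.53 × 9.5 = 5.035
  $45k+: 0.19 × 5.5 = 1.045
Post-stratified estimate = 7.48 → 7.5.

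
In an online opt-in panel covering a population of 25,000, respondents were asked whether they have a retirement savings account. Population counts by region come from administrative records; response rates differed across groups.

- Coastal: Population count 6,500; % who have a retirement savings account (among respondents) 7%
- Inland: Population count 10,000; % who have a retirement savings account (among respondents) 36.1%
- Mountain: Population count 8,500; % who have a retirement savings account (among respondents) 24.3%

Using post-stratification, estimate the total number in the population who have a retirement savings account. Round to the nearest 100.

Estimated count per cell = population count × respondent percentage:
  Coastal: 6,500 × 7% = 455
  Inland: 10,000 × 36.1% = 3610
  Mountain: 8,500 × 24.3% = 2065.5
Estimated total = 6130.5 → 6,100.

6,100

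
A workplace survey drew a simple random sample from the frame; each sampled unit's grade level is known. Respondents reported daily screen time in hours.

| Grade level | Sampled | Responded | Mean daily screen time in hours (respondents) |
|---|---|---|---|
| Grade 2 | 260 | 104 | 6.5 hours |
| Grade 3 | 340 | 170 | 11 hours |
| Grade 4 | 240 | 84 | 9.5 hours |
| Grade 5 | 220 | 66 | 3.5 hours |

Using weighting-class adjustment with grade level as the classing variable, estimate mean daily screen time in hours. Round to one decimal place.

Class response rates: Grade 2 104/260 = 40%, Grade 3 170/340 = 50%, Grade 4 84/240 = 35%, Grade 5 66/220 = 30%.
Weighting each respondent by the inverse class response rate inflates each class back to its sampled size, so the class weight is n_sampled:
  Grade 2: 260 × 6.5 = 1690
  Grade 3: 340 × 11 = 3740
  Grade 4: 240 × 9.5 = 2280
  Grade 5: 220 × 3.5 = 770
Adjusted estimate = 8480 / 1,060 = 8 → 8.0.

8.0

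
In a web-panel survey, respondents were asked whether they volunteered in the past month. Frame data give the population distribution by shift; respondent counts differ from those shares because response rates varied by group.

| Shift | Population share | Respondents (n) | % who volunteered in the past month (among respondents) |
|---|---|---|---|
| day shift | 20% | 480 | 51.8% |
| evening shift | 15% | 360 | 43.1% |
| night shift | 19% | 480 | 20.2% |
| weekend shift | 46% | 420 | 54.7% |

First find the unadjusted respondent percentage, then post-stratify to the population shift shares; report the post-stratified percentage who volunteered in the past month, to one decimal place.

Unadjusted (pooled respondent) estimate weights by respondent counts:
  (480/1740)×51.8 + (360/1740)×43.1 + (480/1740)×20.2 + (420/1740)×54.7 = 41.9828%
Post-stratified estimate weights by population shares:
  0.2×51.8 + 0.15×43.1 + 0.19×20.2 + 0.46×54.7 = 45.825%

45.8%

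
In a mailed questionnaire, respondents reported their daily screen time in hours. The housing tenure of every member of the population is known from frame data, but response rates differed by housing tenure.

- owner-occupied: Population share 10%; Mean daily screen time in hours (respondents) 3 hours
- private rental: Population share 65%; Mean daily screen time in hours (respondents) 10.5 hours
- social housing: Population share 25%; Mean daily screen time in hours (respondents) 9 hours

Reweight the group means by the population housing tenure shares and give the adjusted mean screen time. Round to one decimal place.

9.4

Post-stratification weights by population share, not respondent share:
  owner-occupied: 0.1 × 3 = 0.3
  private rental: 0.65 × 10.5 = 6.825
  social housing: 0.25 × 9 = 2.25
Post-stratified estimate = 9.375 → 9.4.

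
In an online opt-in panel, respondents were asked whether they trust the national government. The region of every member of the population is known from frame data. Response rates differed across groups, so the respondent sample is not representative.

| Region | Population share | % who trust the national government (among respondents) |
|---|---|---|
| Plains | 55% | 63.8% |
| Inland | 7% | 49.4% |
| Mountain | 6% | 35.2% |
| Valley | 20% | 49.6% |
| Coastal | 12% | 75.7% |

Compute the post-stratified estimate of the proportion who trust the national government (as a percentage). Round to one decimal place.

59.7%

Weight each group's respondent value by its population share:
  Plains: 0.55 × 63.8 = 35.09
  Inland: 0.07 × 49.4 = 3.458
  Mountain: 0.06 × 35.2 = 2.112
  Valley: 0.2 × 49.6 = 9.92
  Coastal: 0.12 × 75.7 = 9.084
Post-stratified estimate = 59.664 → 59.7%.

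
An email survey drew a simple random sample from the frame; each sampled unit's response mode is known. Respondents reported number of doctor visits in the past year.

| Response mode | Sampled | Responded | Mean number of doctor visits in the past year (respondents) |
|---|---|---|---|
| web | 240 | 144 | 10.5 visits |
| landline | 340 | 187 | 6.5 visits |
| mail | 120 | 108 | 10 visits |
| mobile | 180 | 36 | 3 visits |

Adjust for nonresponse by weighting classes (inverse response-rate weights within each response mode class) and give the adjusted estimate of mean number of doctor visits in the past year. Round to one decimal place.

Class response rates: web 144/240 = 60%, landline 187/340 = 55%, mail 108/120 = 90%, mobile 36/180 = 20%.
Inverse-response-rate weighting restores each class to its sampled count, so class totals weight by n_sampled:
  web: 240 × 10.5 = 2520
  landline: 340 × 6.5 = 2210
  mail: 120 × 10 = 1200
  mobile: 180 × 3 = 540
Adjusted estimate = 6470 / 880 = 7.35227 → 7.4.

7.4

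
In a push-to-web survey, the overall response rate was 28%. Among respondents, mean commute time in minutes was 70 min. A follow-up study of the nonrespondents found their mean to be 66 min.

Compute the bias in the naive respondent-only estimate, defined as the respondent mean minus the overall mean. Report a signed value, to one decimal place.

+2.9

Nonresponse fraction = 1 − 0.28 = 0.72.
Bias = (nonresponse fraction) × (respondent mean − nonrespondent mean)
     = 0.72 × (70 − 66) = 0.72 × 4 = 2.88.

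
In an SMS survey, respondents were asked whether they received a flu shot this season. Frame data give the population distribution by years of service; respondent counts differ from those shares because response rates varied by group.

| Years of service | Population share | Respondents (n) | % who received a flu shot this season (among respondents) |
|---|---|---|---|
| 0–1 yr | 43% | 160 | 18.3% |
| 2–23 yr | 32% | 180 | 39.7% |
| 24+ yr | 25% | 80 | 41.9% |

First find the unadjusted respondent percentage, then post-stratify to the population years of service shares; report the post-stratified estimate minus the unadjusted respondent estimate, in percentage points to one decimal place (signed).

Unadjusted (pooled respondent) estimate weights by respondent counts:
  (160/420)×18.3 + (180/420)×39.7 + (80/420)×41.9 = 31.9667%
Post-stratifying to population shares instead:
  0.43×18.3 + 0.32×39.7 + 0.25×41.9 = 31.048%
Difference = 31.048 − 31.9667 = -0.9187 pp.

-0.9 percentage points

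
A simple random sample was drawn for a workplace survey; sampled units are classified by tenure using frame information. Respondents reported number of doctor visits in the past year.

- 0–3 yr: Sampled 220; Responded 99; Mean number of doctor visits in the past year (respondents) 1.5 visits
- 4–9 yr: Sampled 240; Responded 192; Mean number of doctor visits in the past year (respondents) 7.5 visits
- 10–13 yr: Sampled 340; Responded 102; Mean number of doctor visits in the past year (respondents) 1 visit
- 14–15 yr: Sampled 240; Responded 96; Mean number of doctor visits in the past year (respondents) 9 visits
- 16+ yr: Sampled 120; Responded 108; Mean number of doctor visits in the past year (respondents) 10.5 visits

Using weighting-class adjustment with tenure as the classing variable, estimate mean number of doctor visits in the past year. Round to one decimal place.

5.1

Class response rates: 0–3 yr 99/220 = 45%, 4–9 yr 192/240 = 80%, 10–13 yr 102/340 = 30%, 14–15 yr 96/240 = 40%, 16+ yr 108/120 = 90%.
With weight = n_sampled/n_responded per class, the weighted class total is n_sampled:
  0–3 yr: 220 × 1.5 = 330
  4–9 yr: 240 × 7.5 = 1800
  10–13 yr: 340 × 1 = 340
  14–15 yr: 240 × 9 = 2160
  16+ yr: 120 × 10.5 = 1260
Adjusted estimate = 5890 / 1,160 = 5.07759 → 5.1.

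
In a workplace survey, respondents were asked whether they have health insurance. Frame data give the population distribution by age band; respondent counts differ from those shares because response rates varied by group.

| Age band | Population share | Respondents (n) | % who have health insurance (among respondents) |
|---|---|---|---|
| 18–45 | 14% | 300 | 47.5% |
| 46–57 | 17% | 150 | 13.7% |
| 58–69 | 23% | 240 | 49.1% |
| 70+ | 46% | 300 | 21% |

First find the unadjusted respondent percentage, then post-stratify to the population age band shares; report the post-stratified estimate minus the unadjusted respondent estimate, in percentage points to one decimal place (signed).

Unadjusted (pooled respondent) estimate weights by respondent counts:
  (300/990)×47.5 + (150/990)×13.7 + (240/990)×49.1 + (300/990)×21 = 34.7364%
Post-stratified estimate weights by population shares:
  0.14×47.5 + 0.17×13.7 + 0.23×49.1 + 0.46×21 = 29.932%
Difference = 29.932 − 34.7364 = -4.8044 pp.

-4.8 percentage points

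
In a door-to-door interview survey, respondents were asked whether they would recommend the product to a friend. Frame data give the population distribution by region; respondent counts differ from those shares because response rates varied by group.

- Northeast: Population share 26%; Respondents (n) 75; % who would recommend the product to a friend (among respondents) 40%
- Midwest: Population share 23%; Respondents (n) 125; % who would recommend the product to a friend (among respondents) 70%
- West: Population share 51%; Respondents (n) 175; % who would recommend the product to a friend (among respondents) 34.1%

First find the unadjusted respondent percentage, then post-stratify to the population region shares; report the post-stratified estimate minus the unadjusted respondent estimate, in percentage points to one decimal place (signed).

Naive respondent-only estimate (weights = respondent counts):
  (75/375)×40 + (125/375)×70 + (175/375)×34.1 = 47.2467%
Post-stratified estimate weights by population shares:
  0.26×40 + 0.23×70 + 0.51×34.1 = 43.891%
Difference = 43.891 − 47.2467 = -3.3557 pp.

-3.4 percentage points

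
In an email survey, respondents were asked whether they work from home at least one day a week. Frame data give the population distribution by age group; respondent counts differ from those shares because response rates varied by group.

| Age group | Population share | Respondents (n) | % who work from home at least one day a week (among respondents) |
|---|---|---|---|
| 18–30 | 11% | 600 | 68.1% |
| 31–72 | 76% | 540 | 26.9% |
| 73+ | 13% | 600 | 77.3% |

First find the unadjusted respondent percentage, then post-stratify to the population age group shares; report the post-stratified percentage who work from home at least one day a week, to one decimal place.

Naive respondent-only estimate (weights = respondent counts):
  (600/1740)×68.1 + (540/1740)×26.9 + (600/1740)×77.3 = 58.4862%
Post-stratified estimate weights by population shares:
  0.11×68.1 + 0.76×26.9 + 0.13×77.3 = 37.984%

38.0%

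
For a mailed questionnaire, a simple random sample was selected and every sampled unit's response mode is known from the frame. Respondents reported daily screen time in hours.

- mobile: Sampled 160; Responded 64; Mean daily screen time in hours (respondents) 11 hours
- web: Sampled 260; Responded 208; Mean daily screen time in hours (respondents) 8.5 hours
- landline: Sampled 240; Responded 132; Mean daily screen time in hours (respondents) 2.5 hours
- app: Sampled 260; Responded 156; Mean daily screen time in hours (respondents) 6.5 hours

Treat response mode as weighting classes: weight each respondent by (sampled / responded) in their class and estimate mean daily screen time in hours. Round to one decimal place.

6.8

Class response rates: mobile 64/160 = 40%, web 208/260 = 80%, landline 132/240 = 55%, app 156/260 = 60%.
With weight = n_sampled/n_responded per class, the weighted class total is n_sampled:
  mobile: 160 × 11 = 1760
  web: 260 × 8.5 = 2210
  landline: 240 × 2.5 = 600
  app: 260 × 6.5 = 1690
Adjusted estimate = 6260 / 920 = 6.80435 → 6.8.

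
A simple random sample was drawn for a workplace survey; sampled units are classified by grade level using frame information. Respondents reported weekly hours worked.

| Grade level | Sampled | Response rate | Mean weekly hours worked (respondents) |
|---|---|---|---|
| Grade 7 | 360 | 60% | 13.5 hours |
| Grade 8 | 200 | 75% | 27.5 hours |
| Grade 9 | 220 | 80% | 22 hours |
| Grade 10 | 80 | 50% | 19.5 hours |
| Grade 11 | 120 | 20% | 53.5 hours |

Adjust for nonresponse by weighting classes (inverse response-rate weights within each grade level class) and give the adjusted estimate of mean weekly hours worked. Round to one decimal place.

Inverse-response-rate weighting restores each class to its sampled count, so class totals weight by n_sampled:
  Grade 7: 360 × 13.5 = 4860
  Grade 8: 200 × 27.5 = 5500
  Grade 9: 220 × 22 = 4840
  Grade 10: 80 × 19.5 = 1560
  Grade 11: 120 × 53.5 = 6420
Adjusted estimate = 23,180 / 980 = 23.6531 → 23.7.

23.7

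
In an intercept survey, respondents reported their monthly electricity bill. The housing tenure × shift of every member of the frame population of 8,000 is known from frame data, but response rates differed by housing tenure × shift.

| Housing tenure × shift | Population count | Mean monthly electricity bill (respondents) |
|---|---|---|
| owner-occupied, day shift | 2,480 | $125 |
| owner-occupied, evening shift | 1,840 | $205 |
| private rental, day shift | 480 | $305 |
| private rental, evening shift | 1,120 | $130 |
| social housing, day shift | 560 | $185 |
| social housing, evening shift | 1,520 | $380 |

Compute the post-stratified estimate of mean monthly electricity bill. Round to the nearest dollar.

Each cell contributes population-share × respondent value:
  owner-occupied, day shift: (2,480/8,000) × 125 = 38.75
  owner-occupied, evening shift: (1,840/8,000) × 205 = 47.15
  private rental, day shift: (480/8,000) × 305 = 18.3
  private rental, evening shift: (1,120/8,000) × 130 = 18.2
  social housing, day shift: (560/8,000) × 185 = 12.95
  social housing, evening shift: (1,520/8,000) × 380 = 72.2
Post-stratified estimate = 207.55 → $208.

$208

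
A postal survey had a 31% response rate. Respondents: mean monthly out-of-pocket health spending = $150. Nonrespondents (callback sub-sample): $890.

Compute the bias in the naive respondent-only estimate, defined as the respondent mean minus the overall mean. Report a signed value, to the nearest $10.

-$510

Nonresponse fraction = 1 − 0.31 = 0.69.
Bias = (nonresponse fraction) × (respondent mean − nonrespondent mean)
     = 0.69 × (150 − 890) = 0.69 × -740 = -510.6.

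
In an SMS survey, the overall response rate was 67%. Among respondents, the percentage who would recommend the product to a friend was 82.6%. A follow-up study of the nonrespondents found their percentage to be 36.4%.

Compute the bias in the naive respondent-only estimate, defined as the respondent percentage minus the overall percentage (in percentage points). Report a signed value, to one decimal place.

Nonresponse fraction = 1 − 0.67 = 0.33.
Bias = (nonresponse fraction) × (respondent percentage − nonrespondent percentage)
     = 0.33 × (82.6 − 36.4) = 0.33 × 46.2 = 15.246.

+15.2 percentage points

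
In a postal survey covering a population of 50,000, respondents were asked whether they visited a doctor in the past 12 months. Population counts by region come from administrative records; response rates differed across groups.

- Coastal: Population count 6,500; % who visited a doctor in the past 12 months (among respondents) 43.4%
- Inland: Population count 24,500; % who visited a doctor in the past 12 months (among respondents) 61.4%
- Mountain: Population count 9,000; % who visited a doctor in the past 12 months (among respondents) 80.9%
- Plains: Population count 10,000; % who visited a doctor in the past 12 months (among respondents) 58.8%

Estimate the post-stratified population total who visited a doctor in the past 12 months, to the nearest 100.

Each cell contributes its population count × the respondent rate:
  Coastal: 6,500 × 43.4% = 2821
  Inland: 24,500 × 61.4% = 15,043
  Mountain: 9,000 × 80.9% = 7281
  Plains: 10,000 × 58.8% = 5880
Estimated total = 31,025 → 31,000.

31,000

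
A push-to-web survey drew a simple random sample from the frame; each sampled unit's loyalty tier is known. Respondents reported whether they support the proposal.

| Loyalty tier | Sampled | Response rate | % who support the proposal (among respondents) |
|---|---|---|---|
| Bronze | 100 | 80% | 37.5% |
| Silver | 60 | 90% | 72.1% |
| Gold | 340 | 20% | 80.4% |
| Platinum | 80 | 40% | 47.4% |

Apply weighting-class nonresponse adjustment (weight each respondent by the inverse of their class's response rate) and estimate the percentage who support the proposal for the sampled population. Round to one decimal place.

67.6%

Each respondent's weight = sampled/responded in their class; summing within a class gives n_sampled, so:
  Bronze: 100 × 37.5 = 3750
  Silver: 60 × 72.1 = 4326
  Gold: 340 × 80.4 = 27336
  Platinum: 80 × 47.4 = 3792
Adjusted estimate = 39,204 / 580 = 67.5931 → 67.6%.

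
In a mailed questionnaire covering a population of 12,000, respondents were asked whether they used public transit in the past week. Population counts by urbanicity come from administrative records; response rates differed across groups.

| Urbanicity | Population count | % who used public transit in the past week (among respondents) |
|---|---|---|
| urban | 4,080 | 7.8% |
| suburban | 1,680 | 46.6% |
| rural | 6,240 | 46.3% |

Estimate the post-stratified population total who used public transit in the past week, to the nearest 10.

Apply each group's respondent rate to its population count:
  urban: 4,080 × 7.8% = 318.24
  suburban: 1,680 × 46.6% = 782.88
  rural: 6,240 × 46.3% = 2889.12
Estimated total = 3990.24 → 3,990.

3,990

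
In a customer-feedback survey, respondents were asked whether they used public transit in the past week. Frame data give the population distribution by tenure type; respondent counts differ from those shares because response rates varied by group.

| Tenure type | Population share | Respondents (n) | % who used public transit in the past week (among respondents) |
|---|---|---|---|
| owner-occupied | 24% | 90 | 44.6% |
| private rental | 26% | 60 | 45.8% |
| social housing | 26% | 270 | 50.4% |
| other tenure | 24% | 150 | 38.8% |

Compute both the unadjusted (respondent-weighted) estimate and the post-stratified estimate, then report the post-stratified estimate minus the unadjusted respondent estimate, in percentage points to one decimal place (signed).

Without adjustment, the pooled respondent share is:
  (90/570)×44.6 + (60/570)×45.8 + (270/570)×50.4 + (150/570)×38.8 = 45.9474%
Post-stratifying to population shares instead:
  0.24×44.6 + 0.26×45.8 + 0.26×50.4 + 0.24×38.8 = 45.028%
Difference = 45.028 − 45.9474 = -0.9194 pp.

-0.9 percentage points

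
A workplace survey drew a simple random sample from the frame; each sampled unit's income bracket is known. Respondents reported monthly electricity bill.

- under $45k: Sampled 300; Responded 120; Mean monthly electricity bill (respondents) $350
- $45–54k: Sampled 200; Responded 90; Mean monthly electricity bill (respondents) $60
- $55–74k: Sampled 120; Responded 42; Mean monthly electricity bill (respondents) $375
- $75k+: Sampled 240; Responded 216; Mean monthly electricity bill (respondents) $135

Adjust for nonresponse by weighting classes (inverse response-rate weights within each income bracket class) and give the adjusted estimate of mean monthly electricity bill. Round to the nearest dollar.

$226

Response rates by class: under $45k 120/300 = 40%, $45–54k 90/200 = 45%, $55–74k 42/120 = 35%, $75k+ 216/240 = 90%.
Weighting each respondent by the inverse class response rate inflates each class back to its sampled size, so the class weight is n_sampled:
  under $45k: 300 × 350 = 105,000
  $45–54k: 200 × 60 = 12,000
  $55–74k: 120 × 375 = 45,000
  $75k+: 240 × 135 = 32,400
Adjusted estimate = 194,400 / 860 = 226.047 → $226.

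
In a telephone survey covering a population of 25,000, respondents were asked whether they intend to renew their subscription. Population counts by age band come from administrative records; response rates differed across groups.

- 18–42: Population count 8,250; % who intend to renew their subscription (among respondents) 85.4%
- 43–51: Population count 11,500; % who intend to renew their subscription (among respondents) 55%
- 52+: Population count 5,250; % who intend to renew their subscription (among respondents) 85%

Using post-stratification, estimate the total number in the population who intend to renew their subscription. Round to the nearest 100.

Each cell contributes its population count × the respondent rate:
  18–42: 8,250 × 85.4% = 7045.5
  43–51: 11,500 × 55% = 6325
  52+: 5,250 × 85% = 4462.5
Estimated total = 17,833 → 17,800.

17,800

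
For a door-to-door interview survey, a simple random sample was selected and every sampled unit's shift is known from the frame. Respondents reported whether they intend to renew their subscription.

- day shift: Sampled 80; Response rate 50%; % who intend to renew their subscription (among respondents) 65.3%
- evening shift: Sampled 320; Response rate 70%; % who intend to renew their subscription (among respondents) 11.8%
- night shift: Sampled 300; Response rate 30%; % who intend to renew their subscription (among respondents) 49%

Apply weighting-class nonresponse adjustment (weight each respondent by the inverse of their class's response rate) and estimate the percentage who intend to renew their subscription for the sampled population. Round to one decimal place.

Inverse-response-rate weighting restores each class to its sampled count, so class totals weight by n_sampled:
  day shift: 80 × 65.3 = 5224
  evening shift: 320 × 11.8 = 3776
  night shift: 300 × 49 = 14,700
Adjusted estimate = 23,700 / 700 = 33.8571 → 33.9%.

33.9%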